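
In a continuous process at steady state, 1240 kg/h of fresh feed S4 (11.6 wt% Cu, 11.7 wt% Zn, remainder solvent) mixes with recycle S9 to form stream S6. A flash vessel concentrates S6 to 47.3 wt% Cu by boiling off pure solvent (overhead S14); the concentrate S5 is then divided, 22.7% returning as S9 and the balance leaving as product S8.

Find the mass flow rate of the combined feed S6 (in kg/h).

Overall Cu balance (none leaves overhead): Cu in fresh feed = Cu in product, i.e. 1240×0.116 = (1−0.227)·S5·0.473.
S5 = 143.84/(0.473×0.773) = 393.4 kg/h.
Recycle S9 = 0.227×393.4 = 89.303 kg/h.
Combined feed S6 = 1240 + 89.303 = 1329.3 kg/h.

1329 kg/h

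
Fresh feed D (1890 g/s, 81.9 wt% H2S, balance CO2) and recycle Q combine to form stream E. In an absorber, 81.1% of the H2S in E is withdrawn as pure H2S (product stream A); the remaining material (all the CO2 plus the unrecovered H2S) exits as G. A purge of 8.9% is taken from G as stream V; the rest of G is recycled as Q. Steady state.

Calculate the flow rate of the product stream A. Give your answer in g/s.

H2S in E: m_A = 1890×0.819 + (1−0.089)·(1−0.811)·m_A, so m_A = 1547.9/0.8278 = 1869.9 g/s.
Product A = 0.811×1869.9 = 1516.5 g/s.

1516 g/s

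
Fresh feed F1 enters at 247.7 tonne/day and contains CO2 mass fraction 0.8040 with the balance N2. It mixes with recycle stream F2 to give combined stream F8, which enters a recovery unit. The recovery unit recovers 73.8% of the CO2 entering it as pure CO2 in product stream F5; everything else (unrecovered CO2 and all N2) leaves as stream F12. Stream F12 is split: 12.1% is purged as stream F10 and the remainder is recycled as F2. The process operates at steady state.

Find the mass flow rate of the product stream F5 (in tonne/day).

190.9 tonne/day

CO2 in F8: m_A = 247.7×0.804 + (1−0.121)·(1−0.738)·m_A, so m_A = 199.15/0.7697 = 258.74 tonne/day.
Product F5 = 0.738×258.74 = 190.95 tonne/day.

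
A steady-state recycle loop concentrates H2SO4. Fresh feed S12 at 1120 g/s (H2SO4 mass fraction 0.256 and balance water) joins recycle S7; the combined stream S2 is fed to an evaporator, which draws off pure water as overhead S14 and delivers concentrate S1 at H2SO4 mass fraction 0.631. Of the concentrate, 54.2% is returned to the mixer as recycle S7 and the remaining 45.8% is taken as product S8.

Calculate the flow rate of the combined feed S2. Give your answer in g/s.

Overall H2SO4 balance (none leaves overhead): H2SO4 in fresh feed = H2SO4 in product, i.e. 1120×0.256 = (1−0.542)·S1·0.631.
S1 = 286.72/(0.631×0.458) = 992.12 g/s.
Recycle S7 = 0.542×992.12 = 537.73 g/s.
Combined feed S2 = 1120 + 537.73 = 1657.7 g/s.

1658 g/s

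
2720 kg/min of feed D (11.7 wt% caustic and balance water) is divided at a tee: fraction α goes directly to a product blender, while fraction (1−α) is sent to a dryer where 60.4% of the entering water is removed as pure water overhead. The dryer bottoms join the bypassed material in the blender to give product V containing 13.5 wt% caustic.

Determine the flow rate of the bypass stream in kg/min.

All 2720×0.117 = 318.24 kg/min of caustic reaches V, so V = 318.24/0.135 = 2357.3 kg/min and vapour = 362.67 kg/min.
The evaporator receives (1−α)·2720 of feed at 0.883 water and removes 0.604 of that water:
0.604×0.883×(1−α)×2720 = 362.67
(1−α) = 362.67/1450.7 = 0.2500;  α = 0.7500.
Bypass flow = 0.7500×2720 = 2040 kg/min.

2040 kg/min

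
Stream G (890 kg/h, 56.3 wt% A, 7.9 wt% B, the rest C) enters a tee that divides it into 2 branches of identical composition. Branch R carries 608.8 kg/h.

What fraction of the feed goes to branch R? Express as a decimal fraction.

Fraction to R = 608.8/890 = 0.6840.

0.684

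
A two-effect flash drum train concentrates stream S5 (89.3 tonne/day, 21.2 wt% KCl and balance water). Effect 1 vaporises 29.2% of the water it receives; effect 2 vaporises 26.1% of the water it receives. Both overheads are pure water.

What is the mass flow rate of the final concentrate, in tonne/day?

55.75 tonne/day

water in feed = 89.3×0.788 = 70.368 tonne/day.
After stage 1: water left = (1−0.292)×70.368 = 49.821; stream total = 68.752 tonne/day.
After stage 2: water left = (1−0.261)×49.821 = 36.818; final concentrate = 55.749 tonne/day.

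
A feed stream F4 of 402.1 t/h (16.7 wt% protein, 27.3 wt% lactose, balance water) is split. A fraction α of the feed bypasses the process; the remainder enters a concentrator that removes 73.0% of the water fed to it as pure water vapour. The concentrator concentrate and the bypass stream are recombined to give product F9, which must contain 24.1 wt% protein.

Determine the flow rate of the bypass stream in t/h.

All 402.1×0.167 = 67.151 t/h of protein reaches F9, so F9 = 67.151/0.241 = 278.63 t/h and vapour = 123.47 t/h.
The evaporator receives (1−α)·402.1 of feed at 0.560 water and removes 0.730 of that water:
0.730×0.560×(1−α)×402.1 = 123.47
(1−α) = 123.47/164.38 = 0.7511;  α = 0.2489.
Bypass flow = 0.2489×402.1 = 100.08 t/h.

100.1 t/h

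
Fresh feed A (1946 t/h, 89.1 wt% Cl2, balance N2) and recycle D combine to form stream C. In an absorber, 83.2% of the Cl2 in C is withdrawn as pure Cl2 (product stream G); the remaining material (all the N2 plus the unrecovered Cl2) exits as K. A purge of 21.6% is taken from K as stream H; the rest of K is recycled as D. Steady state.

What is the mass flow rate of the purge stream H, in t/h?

284.6 t/h

N2 enters only via A and leaves only via the purge: 1946×0.109 = 0.216×(N2 in K), and the absorber passes all N2, so N2 in C = N2 in K = 982.01 t/h.
Cl2 in C: m_A = 1946×0.891 + (1−0.216)·(1−0.832)·m_A, so m_A = 1733.9/0.8683 = 1996.9 t/h.
K = (1−0.832)×1996.9 + 982.01 = 1317.5 t/h.
Purge H = 0.216×1317.5 = 284.58 t/h.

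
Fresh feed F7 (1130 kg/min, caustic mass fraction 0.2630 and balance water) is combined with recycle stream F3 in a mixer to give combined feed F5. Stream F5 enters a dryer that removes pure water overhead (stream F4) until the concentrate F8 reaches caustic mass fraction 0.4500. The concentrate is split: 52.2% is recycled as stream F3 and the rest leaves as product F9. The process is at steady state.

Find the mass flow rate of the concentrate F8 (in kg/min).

Overall caustic balance (none leaves overhead): caustic in fresh feed = caustic in product, i.e. 1130×0.263 = (1−0.522)·F8·0.450.
F8 = 297.19/(0.450×0.478) = 1381.6 kg/min.

1382 kg/min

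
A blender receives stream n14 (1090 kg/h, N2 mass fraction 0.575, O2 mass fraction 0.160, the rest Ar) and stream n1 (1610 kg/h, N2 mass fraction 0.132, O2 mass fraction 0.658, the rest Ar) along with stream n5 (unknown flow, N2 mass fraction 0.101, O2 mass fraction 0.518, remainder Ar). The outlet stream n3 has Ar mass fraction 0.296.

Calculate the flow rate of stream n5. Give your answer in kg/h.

2026 kg/h

Let n5 be the unknown flow. Total out = 2700 + n5.
Ar balance: 626.95 + 0.381·n5 = 0.296·(2700 + n5)
(0.381 − 0.296)·n5 = 0.296×2700 − 626.95 = 172.25
n5 = 172.25 / 0.085 = 2026.5 kg/h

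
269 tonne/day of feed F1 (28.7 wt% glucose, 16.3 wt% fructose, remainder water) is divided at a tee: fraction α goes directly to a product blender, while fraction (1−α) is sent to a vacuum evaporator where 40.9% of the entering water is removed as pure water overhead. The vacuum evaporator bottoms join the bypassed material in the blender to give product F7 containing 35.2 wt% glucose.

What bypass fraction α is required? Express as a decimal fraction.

All 269×0.287 = 77.203 tonne/day of glucose reaches F7, so F7 = 77.203/0.352 = 219.33 tonne/day and vapour = 49.673 tonne/day.
The evaporator receives (1−α)·269 of feed at 0.550 water and removes 0.409 of that water:
0.409×0.550×(1−α)×269 = 49.673
(1−α) = 49.673/60.512 = 0.8209;  α = 0.1791.

0.179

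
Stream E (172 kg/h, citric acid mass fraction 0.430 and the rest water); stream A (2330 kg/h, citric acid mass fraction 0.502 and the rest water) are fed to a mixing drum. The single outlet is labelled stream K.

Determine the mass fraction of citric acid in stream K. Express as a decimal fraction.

0.497

Total flow out = 172 + 2330 = 2502 kg/h.
citric acid in = 172×0.430 + 2330×0.502 = 1243.6 kg/h.
citric acid mass fraction in K = 1243.6/2502 = 0.497.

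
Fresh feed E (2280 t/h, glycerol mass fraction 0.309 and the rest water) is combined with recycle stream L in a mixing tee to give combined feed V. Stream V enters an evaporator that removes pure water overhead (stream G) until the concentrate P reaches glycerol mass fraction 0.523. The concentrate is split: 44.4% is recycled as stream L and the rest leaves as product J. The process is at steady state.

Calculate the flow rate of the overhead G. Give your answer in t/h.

932.9 t/h

Overall glycerol balance (none leaves overhead): glycerol in fresh feed = glycerol in product, i.e. 2280×0.309 = (1−0.444)·P·0.523.
P = 704.52/(0.523×0.556) = 2422.8 t/h.
Recycle L = 0.444×2422.8 = 1075.7 t/h.
Combined feed V = 2280 + 1075.7 = 3355.7 t/h.
Overhead G = V − P = 3355.7 − 2422.8 = 932.93 t/h.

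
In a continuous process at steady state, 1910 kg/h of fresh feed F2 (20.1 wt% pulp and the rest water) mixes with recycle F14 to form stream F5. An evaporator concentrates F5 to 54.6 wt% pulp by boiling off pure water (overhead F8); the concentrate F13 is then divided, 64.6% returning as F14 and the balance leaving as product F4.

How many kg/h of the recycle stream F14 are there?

Overall pulp balance (none leaves overhead): pulp in fresh feed = pulp in product, i.e. 1910×0.201 = (1−0.646)·F13·0.546.
F13 = 383.91/(0.546×0.354) = 1986.2 kg/h.
Recycle F14 = 0.646×1986.2 = 1283.1 kg/h.

1283 kg/h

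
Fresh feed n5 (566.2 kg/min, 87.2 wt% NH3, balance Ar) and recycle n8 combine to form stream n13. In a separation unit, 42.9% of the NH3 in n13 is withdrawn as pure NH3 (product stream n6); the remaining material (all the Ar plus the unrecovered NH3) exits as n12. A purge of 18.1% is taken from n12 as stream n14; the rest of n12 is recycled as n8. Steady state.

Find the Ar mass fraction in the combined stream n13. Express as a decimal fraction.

0.3015

Ar enters only via n5 and leaves only via the purge: 566.2×0.128 = 0.181×(Ar in n12), and the separation unit passes all Ar, so Ar in n13 = Ar in n12 = 400.41 kg/min.
NH3 in n13: m_A = 566.2×0.872 + (1−0.181)·(1−0.429)·m_A, so m_A = 493.73/0.5324 = 927.45 kg/min.
n13 = 927.45 + 400.41 = 1327.9 kg/min.
Ar fraction in n13 = 400.41/1327.9 = 0.3015.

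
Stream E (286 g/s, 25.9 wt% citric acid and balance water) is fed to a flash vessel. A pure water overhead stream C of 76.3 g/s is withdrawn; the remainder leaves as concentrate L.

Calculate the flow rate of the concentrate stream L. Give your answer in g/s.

209.7 g/s

Concentrate = 286 − 76.3 = 209.7 g/s.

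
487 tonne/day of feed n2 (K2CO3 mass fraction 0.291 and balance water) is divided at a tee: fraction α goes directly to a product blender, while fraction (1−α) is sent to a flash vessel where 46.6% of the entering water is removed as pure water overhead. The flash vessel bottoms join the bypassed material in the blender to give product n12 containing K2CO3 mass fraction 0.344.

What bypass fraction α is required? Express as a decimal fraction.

0.534

All 487×0.291 = 141.72 tonne/day of K2CO3 reaches n12, so n12 = 141.72/0.344 = 411.97 tonne/day and vapour = 75.032 tonne/day.
The evaporator receives (1−α)·487 of feed at 0.709 water and removes 0.466 of that water:
0.466×0.709×(1−α)×487 = 75.032
(1−α) = 75.032/160.9 = 0.4663;  α = 0.5337.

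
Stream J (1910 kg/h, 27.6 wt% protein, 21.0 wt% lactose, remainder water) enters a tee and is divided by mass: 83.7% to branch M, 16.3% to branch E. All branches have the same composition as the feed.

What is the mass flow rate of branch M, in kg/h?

1599 kg/h

Branch M flow = 0.837×1910 = 1598.7 kg/h.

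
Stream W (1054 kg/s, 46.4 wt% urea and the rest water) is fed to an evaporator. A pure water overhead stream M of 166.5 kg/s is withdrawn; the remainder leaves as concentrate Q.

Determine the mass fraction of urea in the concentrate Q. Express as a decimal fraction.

urea is not removed: 1054×0.464 = 489.06 kg/s of urea enters Q.
Concentrate = 1054 − 166.5 = 887.5 kg/s.
Mass fraction = 489.06/887.5 = 0.551.

0.551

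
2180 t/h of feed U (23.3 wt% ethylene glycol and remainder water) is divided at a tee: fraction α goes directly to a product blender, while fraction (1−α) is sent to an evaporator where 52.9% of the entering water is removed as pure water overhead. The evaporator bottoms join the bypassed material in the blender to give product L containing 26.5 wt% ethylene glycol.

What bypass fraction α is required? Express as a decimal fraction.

0.702

All 2180×0.233 = 507.94 t/h of ethylene glycol reaches L, so L = 507.94/0.265 = 1916.8 t/h and vapour = 263.25 t/h.
The evaporator receives (1−α)·2180 of feed at 0.767 water and removes 0.529 of that water:
0.529×0.767×(1−α)×2180 = 263.25
(1−α) = 263.25/884.52 = 0.2976;  α = 0.7024.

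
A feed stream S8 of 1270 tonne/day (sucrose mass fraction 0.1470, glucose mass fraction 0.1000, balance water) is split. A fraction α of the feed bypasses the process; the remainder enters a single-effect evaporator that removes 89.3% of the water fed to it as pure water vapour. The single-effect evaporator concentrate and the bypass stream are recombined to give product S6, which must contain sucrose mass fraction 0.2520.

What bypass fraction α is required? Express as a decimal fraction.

All 1270×0.147 = 186.69 tonne/day of sucrose reaches S6, so S6 = 186.69/0.252 = 740.83 tonne/day and vapour = 529.17 tonne/day.
The evaporator receives (1−α)·1270 of feed at 0.753 water and removes 0.893 of that water:
0.893×0.753×(1−α)×1270 = 529.17
(1−α) = 529.17/853.98 = 0.6196;  α = 0.3804.

0.380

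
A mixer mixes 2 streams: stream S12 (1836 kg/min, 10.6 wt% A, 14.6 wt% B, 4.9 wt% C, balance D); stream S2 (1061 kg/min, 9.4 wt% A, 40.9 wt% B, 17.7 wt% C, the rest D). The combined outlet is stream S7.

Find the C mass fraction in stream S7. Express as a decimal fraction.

0.096

Total flow out = 1836 + 1061 = 2897 kg/min.
C in = 1836×0.049 + 1061×0.177 = 277.76 kg/min.
C mass fraction in S7 = 277.76/2897 = 0.096.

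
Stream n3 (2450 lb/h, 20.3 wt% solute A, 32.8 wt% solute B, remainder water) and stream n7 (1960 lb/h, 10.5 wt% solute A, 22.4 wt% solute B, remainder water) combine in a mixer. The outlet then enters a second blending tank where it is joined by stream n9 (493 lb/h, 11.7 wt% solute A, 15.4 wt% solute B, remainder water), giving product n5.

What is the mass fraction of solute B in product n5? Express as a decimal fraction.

0.269

Overall, product flow = 4903 lb/h.
solute B in = 2450×0.328 + 1960×0.224 + 493×0.154 = 1318.6 lb/h.
solute B fraction in n5 = 0.269.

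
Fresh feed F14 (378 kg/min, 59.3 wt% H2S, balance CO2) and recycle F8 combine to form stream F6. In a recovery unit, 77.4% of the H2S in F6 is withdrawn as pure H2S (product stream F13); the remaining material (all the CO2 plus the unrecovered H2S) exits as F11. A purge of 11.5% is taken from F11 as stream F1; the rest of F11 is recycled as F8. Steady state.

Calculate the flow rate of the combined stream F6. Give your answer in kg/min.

CO2 enters only via F14 and leaves only via the purge: 378×0.407 = 0.115×(CO2 in F11), and the recovery unit passes all CO2, so CO2 in F6 = CO2 in F11 = 1337.8 kg/min.
H2S in F6: m_A = 378×0.593 + (1−0.115)·(1−0.774)·m_A, so m_A = 224.15/0.8000 = 280.2 kg/min.
F6 = 280.2 + 1337.8 = 1618 kg/min.

1618 kg/min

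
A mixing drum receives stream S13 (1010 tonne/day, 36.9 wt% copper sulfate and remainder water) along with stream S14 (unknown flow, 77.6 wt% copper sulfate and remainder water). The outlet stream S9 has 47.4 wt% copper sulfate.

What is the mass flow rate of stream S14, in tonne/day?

Let S14 be the unknown flow. Total out = 1010 + S14.
copper sulfate balance: 372.69 + 0.776·S14 = 0.474·(1010 + S14)
(0.776 − 0.474)·S14 = 0.474×1010 − 372.69 = 106.05
S14 = 106.05 / 0.302 = 351.16 tonne/day

351.2 tonne/day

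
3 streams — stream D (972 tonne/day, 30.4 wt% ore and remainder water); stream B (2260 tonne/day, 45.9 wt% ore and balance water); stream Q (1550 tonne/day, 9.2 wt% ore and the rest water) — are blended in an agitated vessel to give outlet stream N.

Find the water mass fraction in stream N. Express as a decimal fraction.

Total flow out = 972 + 2260 + 1550 = 4782 tonne/day.
water in = 972×0.696 + 2260×0.541 + 1550×0.908 = 3306.6 tonne/day.
water mass fraction in N = 3306.6/4782 = 0.691.

0.691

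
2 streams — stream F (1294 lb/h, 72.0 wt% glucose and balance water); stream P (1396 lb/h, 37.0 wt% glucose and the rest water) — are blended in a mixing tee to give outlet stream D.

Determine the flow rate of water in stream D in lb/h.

1242 lb/h

water out = water in = 1294×0.280 + 1396×0.630 = 1241.8 lb/h.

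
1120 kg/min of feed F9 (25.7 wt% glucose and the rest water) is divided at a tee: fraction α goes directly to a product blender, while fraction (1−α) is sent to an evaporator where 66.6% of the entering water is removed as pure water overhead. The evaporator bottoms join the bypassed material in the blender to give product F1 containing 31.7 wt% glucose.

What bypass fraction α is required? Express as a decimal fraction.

All 1120×0.257 = 287.84 kg/min of glucose reaches F1, so F1 = 287.84/0.317 = 908.01 kg/min and vapour = 211.99 kg/min.
The evaporator receives (1−α)·1120 of feed at 0.743 water and removes 0.666 of that water:
0.666×0.743×(1−α)×1120 = 211.99
(1−α) = 211.99/554.22 = 0.3825;  α = 0.6175.

0.618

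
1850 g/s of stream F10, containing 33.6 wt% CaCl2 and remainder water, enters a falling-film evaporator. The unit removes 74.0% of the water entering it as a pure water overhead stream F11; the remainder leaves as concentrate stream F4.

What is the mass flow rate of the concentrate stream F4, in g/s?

water entering = 1850×0.664 = 1228.4 g/s; overhead removed = 0.740×1228.4 = 909.02 g/s.
Concentrate = 1850 − 909.02 = 940.98 g/s.

941 g/s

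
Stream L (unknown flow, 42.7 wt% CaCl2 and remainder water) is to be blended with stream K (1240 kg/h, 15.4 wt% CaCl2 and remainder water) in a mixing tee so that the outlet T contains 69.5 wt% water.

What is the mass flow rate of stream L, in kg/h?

Let L be the unknown flow. Total out = 1240 + L.
water balance: 1049 + 0.573·L = 0.695·(1240 + L)
(0.573 − 0.695)·L = 0.695×1240 − 1049 = -187.24
L = -187.24 / -0.122 = 1534.8 kg/h

1535 kg/h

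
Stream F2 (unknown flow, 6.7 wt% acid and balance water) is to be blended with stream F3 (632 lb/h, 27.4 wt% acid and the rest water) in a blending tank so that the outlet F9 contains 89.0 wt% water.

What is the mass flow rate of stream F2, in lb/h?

Let F2 be the unknown flow. Total out = 632 + F2.
water balance: 458.83 + 0.933·F2 = 0.890·(632 + F2)
(0.933 − 0.890)·F2 = 0.890×632 − 458.83 = 103.65
F2 = 103.65 / 0.043 = 2410.4 lb/h

2410 lb/h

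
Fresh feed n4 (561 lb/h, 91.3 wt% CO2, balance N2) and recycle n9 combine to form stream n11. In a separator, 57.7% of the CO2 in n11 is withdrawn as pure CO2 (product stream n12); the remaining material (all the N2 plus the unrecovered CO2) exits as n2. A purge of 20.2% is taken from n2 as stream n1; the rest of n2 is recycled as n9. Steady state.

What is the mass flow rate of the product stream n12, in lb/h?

446.1 lb/h

CO2 in n11: m_A = 561×0.913 + (1−0.202)·(1−0.577)·m_A, so m_A = 512.19/0.6624 = 773.18 lb/h.
Product n12 = 0.577×773.18 = 446.13 lb/h.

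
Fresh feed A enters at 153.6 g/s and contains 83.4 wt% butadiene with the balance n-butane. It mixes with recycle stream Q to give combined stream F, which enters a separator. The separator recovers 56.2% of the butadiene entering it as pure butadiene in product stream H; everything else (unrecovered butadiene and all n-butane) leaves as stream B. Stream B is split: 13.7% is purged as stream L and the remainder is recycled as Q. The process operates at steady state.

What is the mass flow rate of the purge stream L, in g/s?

n-butane enters only via A and leaves only via the purge: 153.6×0.166 = 0.137×(n-butane in B), and the separator passes all n-butane, so n-butane in F = n-butane in B = 186.11 g/s.
butadiene in F: m_A = 153.6×0.834 + (1−0.137)·(1−0.562)·m_A, so m_A = 128.1/0.6220 = 205.95 g/s.
B = (1−0.562)×205.95 + 186.11 = 276.32 g/s.
Purge L = 0.137×276.32 = 37.856 g/s.

37.86 g/s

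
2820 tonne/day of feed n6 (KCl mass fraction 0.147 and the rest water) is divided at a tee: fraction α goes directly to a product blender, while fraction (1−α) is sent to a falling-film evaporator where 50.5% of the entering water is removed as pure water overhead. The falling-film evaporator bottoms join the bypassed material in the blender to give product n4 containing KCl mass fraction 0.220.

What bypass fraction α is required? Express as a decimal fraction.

All 2820×0.147 = 414.54 tonne/day of KCl reaches n4, so n4 = 414.54/0.220 = 1884.3 tonne/day and vapour = 935.73 tonne/day.
The evaporator receives (1−α)·2820 of feed at 0.853 water and removes 0.505 of that water:
0.505×0.853×(1−α)×2820 = 935.73
(1−α) = 935.73/1214.8 = 0.7703;  α = 0.2297.

0.230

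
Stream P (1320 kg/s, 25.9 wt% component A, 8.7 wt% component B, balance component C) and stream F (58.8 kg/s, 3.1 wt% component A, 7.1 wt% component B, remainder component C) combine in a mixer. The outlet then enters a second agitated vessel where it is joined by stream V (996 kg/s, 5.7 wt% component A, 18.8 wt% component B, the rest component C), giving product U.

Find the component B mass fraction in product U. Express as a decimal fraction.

0.129

Overall, product flow = 2374.8 kg/s.
component B in = 1320×0.087 + 58.8×0.071 + 996×0.188 = 306.26 kg/s.
component B fraction in U = 0.129.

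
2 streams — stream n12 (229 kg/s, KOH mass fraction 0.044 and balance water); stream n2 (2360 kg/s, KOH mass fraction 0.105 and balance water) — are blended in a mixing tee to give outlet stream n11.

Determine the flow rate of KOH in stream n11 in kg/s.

KOH out = KOH in = 229×0.044 + 2360×0.105 = 257.88 kg/s.

257.9 kg/s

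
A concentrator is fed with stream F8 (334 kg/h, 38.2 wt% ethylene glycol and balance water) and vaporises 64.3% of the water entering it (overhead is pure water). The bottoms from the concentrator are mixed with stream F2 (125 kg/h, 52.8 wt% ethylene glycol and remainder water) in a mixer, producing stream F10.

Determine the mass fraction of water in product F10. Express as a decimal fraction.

Vapour removed = 0.643×0.618×334 = 132.72 kg/h; concentrate = 201.28 kg/h.
water reaching the mixer = 73.689 (from concentrate) + 125×0.472 = 132.69 kg/h.
Product flow = 201.28 + 125 = 326.28 kg/h; water fraction = 0.4067.

0.4067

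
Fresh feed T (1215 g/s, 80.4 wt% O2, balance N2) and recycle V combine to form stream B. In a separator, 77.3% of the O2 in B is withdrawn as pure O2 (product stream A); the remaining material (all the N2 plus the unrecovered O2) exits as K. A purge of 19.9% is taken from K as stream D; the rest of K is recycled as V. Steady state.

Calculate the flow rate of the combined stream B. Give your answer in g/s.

2391 g/s

N2 enters only via T and leaves only via the purge: 1215×0.196 = 0.199×(N2 in K), and the separator passes all N2, so N2 in B = N2 in K = 1196.7 g/s.
O2 in B: m_A = 1215×0.804 + (1−0.199)·(1−0.773)·m_A, so m_A = 976.86/0.8182 = 1194 g/s.
B = 1194 + 1196.7 = 2390.6 g/s.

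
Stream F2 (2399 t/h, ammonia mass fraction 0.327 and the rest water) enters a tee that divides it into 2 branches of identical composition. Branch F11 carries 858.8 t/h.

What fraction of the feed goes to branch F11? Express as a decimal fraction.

0.358

Fraction to F11 = 858.8/2399 = 0.3580.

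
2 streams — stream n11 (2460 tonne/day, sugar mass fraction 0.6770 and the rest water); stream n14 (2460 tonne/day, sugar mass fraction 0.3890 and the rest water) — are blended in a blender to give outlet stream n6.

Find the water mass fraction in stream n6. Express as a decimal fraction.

0.4670

Total flow out = 2460 + 2460 = 4920 tonne/day.
water in = 2460×0.323 + 2460×0.611 = 2297.6 tonne/day.
water mass fraction in n6 = 2297.6/4920 = 0.4670.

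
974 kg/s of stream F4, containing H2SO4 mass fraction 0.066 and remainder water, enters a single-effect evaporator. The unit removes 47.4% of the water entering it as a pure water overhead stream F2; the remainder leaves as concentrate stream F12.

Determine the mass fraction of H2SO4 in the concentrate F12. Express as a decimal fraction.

H2SO4 is not removed: 974×0.066 = 64.284 kg/s of H2SO4 enters F12.
water entering = 974×0.934 = 909.72 kg/s; overhead removed = 0.474×909.72 = 431.21 kg/s.
Concentrate = 974 − 431.21 = 542.79 kg/s.
Mass fraction = 64.284/542.79 = 0.118.

0.118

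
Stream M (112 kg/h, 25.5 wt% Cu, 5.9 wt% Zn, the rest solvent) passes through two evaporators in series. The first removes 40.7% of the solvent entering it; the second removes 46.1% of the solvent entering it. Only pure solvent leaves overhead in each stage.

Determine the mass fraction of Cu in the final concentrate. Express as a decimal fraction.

solvent in feed = 112×0.686 = 76.832 kg/h.
After stage 1: solvent left = (1−0.407)×76.832 = 45.561; stream total = 80.729 kg/h.
After stage 2: solvent left = (1−0.461)×45.561 = 24.558; final concentrate = 59.726 kg/h.
Cu fraction = 28.56/59.726 = 0.4782.

0.4782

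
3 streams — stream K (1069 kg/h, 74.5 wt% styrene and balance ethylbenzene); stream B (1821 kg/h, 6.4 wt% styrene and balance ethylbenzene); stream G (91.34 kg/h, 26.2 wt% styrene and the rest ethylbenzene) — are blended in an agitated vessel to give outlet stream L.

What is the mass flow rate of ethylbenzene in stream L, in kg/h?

2044 kg/h

ethylbenzene out = ethylbenzene in = 1069×0.255 + 1821×0.936 + 91.34×0.738 = 2044.5 kg/h.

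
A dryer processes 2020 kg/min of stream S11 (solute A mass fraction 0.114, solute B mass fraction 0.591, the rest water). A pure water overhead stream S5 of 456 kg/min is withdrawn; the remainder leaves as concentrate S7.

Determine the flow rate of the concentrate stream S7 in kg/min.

1564 kg/min

Concentrate = 2020 − 456 = 1564 kg/min.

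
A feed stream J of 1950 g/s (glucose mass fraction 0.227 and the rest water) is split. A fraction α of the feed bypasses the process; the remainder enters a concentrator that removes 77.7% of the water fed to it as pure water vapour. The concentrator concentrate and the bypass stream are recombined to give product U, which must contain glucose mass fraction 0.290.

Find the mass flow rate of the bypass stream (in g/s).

1245 g/s

All 1950×0.227 = 442.65 g/s of glucose reaches U, so U = 442.65/0.290 = 1526.4 g/s and vapour = 423.62 g/s.
The evaporator receives (1−α)·1950 of feed at 0.773 water and removes 0.777 of that water:
0.777×0.773×(1−α)×1950 = 423.62
(1−α) = 423.62/1171.2 = 0.3617;  α = 0.6383.
Bypass flow = 0.6383×1950 = 1244.7 g/s.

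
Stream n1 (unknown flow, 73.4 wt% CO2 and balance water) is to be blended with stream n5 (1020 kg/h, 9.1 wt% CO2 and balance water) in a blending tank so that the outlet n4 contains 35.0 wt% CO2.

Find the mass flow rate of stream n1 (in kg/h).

688 kg/h

Let n1 be the unknown flow. Total out = 1020 + n1.
CO2 balance: 92.82 + 0.734·n1 = 0.350·(1020 + n1)
(0.734 − 0.350)·n1 = 0.350×1020 − 92.82 = 264.18
n1 = 264.18 / 0.384 = 687.97 kg/h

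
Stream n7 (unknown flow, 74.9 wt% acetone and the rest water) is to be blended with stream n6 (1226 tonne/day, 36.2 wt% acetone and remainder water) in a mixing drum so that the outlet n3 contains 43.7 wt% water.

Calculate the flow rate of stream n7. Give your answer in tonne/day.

Let n7 be the unknown flow. Total out = 1226 + n7.
water balance: 782.19 + 0.251·n7 = 0.437·(1226 + n7)
(0.251 − 0.437)·n7 = 0.437×1226 − 782.19 = -246.43
n7 = -246.43 / -0.186 = 1324.9 tonne/day

1325 tonne/day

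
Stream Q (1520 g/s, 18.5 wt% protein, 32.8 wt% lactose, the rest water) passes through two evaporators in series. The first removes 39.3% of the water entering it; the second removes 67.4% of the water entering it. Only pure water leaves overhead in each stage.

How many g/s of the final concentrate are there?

water in feed = 1520×0.487 = 740.24 g/s.
After stage 1: water left = (1−0.393)×740.24 = 449.33; stream total = 1229.1 g/s.
After stage 2: water left = (1−0.674)×449.33 = 146.48; final concentrate = 926.24 g/s.

926.2 g/s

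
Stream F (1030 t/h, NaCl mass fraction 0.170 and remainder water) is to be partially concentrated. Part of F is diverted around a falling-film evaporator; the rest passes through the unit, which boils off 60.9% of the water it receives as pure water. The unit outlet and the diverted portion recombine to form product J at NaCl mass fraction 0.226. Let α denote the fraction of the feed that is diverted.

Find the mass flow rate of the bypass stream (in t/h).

All 1030×0.170 = 175.1 t/h of NaCl reaches J, so J = 175.1/0.226 = 774.78 t/h and vapour = 255.22 t/h.
The evaporator receives (1−α)·1030 of feed at 0.830 water and removes 0.609 of that water:
0.609×0.830×(1−α)×1030 = 255.22
(1−α) = 255.22/520.63 = 0.4902;  α = 0.5098.
Bypass flow = 0.5098×1030 = 525.08 t/h.

525.1 t/h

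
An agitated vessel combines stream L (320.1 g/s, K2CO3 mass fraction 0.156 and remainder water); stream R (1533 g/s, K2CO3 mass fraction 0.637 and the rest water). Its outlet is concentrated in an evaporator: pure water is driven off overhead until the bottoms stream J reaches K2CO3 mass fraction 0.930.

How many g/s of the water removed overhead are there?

749.4 g/s

K2CO3 entering = 320.1×0.156 + 1533×0.637 = 1026.5 g/s.
All K2CO3 reports to J, so J = 1026.5/0.930 = 1103.7 g/s.
Total feed = 1853.1 g/s; overhead = 1853.1 − 1103.7 = 749.38 g/s.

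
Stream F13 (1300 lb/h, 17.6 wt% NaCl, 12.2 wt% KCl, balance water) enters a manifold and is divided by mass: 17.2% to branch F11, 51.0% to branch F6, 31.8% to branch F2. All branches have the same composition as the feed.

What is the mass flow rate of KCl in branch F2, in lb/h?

Branch F2 total = 0.318×1300 = 413.4 lb/h.
KCl in F2 = 0.122×413.4 = 50.435 lb/h.

50.43 lb/h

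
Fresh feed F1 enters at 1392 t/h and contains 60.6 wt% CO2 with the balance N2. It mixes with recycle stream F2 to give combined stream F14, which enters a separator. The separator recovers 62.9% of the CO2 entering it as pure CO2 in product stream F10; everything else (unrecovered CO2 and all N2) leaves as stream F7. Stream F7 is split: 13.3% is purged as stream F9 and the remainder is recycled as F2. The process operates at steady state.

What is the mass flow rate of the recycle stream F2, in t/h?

N2 enters only via F1 and leaves only via the purge: 1392×0.394 = 0.133×(N2 in F7), and the separator passes all N2, so N2 in F14 = N2 in F7 = 4123.7 t/h.
CO2 in F14: m_A = 1392×0.606 + (1−0.133)·(1−0.629)·m_A, so m_A = 843.55/0.6783 = 1243.5 t/h.
F7 = (1−0.629)×1243.5 + 4123.7 = 4585 t/h.
Recycle F2 = (1−0.133)×4585 = 3975.2 t/h.

3975 t/h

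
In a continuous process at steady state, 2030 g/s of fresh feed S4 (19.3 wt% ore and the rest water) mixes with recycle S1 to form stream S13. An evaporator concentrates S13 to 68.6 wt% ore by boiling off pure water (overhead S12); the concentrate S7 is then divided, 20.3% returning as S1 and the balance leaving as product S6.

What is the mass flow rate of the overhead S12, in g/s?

1459 g/s

Overall ore balance (none leaves overhead): ore in fresh feed = ore in product, i.e. 2030×0.193 = (1−0.203)·S7·0.686.
S7 = 391.79/(0.686×0.797) = 716.59 g/s.
Recycle S1 = 0.203×716.59 = 145.47 g/s.
Combined feed S13 = 2030 + 145.47 = 2175.5 g/s.
Overhead S12 = S13 − S7 = 2175.5 − 716.59 = 1458.9 g/s.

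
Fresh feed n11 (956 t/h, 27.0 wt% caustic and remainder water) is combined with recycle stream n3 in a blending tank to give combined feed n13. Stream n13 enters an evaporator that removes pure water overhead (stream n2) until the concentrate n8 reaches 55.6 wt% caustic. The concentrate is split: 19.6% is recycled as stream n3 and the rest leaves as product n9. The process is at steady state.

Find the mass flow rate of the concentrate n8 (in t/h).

Overall caustic balance (none leaves overhead): caustic in fresh feed = caustic in product, i.e. 956×0.270 = (1−0.196)·n8·0.556.
n8 = 258.12/(0.556×0.804) = 577.42 t/h.

577.4 t/h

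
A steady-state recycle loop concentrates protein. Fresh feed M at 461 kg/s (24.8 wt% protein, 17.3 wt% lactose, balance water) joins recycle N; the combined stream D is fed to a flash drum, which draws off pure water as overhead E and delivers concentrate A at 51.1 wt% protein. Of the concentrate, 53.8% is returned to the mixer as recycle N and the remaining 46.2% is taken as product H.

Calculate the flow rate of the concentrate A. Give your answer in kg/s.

Overall protein balance (none leaves overhead): protein in fresh feed = protein in product, i.e. 461×0.248 = (1−0.538)·A·0.511.
A = 114.33/(0.511×0.462) = 484.27 kg/s.

484.3 kg/s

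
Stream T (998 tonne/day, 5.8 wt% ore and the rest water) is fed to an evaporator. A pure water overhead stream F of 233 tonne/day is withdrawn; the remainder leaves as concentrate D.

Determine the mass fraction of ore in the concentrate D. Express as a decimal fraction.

0.0757

ore is not removed: 998×0.058 = 57.884 tonne/day of ore enters D.
Concentrate = 998 − 233 = 765 tonne/day.
Mass fraction = 57.884/765 = 0.0757.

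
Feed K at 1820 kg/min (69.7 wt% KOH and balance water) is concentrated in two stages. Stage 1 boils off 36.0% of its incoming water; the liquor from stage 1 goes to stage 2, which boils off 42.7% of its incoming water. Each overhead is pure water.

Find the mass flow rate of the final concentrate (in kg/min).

1471 kg/min

water in feed = 1820×0.303 = 551.46 kg/min.
After stage 1: water left = (1−0.360)×551.46 = 352.93; stream total = 1621.5 kg/min.
After stage 2: water left = (1−0.427)×352.93 = 202.23; final concentrate = 1470.8 kg/min.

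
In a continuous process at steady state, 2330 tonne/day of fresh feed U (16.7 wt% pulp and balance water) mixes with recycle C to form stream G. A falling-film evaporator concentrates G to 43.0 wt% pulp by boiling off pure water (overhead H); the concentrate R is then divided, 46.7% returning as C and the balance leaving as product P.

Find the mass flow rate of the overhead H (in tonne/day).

Overall pulp balance (none leaves overhead): pulp in fresh feed = pulp in product, i.e. 2330×0.167 = (1−0.467)·R·0.430.
R = 389.11/(0.430×0.533) = 1697.8 tonne/day.
Recycle C = 0.467×1697.8 = 792.85 tonne/day.
Combined feed G = 2330 + 792.85 = 3122.9 tonne/day.
Overhead H = G − R = 3122.9 − 1697.8 = 1425.1 tonne/day.

1425 tonne/day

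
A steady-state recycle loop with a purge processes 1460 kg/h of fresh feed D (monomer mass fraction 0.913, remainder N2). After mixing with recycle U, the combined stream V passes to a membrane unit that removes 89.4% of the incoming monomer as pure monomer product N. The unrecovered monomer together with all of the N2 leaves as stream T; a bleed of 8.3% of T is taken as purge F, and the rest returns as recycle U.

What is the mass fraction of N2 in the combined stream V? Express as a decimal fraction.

N2 enters only via D and leaves only via the purge: 1460×0.087 = 0.083×(N2 in T), and the membrane unit passes all N2, so N2 in V = N2 in T = 1530.4 kg/h.
monomer in V: m_A = 1460×0.913 + (1−0.083)·(1−0.894)·m_A, so m_A = 1333/0.9028 = 1476.5 kg/h.
V = 1476.5 + 1530.4 = 3006.9 kg/h.
N2 fraction in V = 1530.4/3006.9 = 0.509.

0.509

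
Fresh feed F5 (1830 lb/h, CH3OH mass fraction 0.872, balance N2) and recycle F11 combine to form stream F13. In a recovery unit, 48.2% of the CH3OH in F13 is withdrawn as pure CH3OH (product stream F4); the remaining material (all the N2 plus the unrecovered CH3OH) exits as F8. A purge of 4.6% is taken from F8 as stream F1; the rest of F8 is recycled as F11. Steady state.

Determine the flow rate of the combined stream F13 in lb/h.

N2 enters only via F5 and leaves only via the purge: 1830×0.128 = 0.046×(N2 in F8), and the recovery unit passes all N2, so N2 in F13 = N2 in F8 = 5092.2 lb/h.
CH3OH in F13: m_A = 1830×0.872 + (1−0.046)·(1−0.482)·m_A, so m_A = 1595.8/0.5058 = 3154.7 lb/h.
F13 = 3154.7 + 5092.2 = 8246.9 lb/h.

8247 lb/h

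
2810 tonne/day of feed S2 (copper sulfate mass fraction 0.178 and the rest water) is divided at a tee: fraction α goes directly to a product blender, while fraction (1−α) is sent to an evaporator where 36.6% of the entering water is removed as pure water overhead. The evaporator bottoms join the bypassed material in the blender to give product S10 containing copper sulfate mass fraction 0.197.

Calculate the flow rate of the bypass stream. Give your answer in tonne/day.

1909 tonne/day

All 2810×0.178 = 500.18 tonne/day of copper sulfate reaches S10, so S10 = 500.18/0.197 = 2539 tonne/day and vapour = 271.02 tonne/day.
The evaporator receives (1−α)·2810 of feed at 0.822 water and removes 0.366 of that water:
0.366×0.822×(1−α)×2810 = 271.02
(1−α) = 271.02/845.39 = 0.3206;  α = 0.6794.
Bypass flow = 0.6794×2810 = 1909.2 tonne/day.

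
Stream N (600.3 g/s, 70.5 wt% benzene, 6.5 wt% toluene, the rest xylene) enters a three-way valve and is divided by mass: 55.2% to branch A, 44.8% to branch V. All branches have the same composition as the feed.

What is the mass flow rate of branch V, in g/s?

268.9 g/s

Branch V flow = 0.448×600.3 = 268.93 g/s.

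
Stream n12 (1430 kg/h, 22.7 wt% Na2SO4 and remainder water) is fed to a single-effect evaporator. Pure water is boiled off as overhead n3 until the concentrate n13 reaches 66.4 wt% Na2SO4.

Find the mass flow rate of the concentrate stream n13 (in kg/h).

488.9 kg/h

Na2SO4 is conserved: 1430×0.227 = 324.61 kg/h all reports to the concentrate.
Concentrate = 324.61/(target fraction) = 488.87 kg/h.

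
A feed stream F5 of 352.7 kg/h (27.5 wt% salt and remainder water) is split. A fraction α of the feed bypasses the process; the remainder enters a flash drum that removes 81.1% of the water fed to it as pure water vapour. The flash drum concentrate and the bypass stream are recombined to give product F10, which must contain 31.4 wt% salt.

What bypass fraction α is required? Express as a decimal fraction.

All 352.7×0.275 = 96.993 kg/h of salt reaches F10, so F10 = 96.993/0.314 = 308.89 kg/h and vapour = 43.807 kg/h.
The evaporator receives (1−α)·352.7 of feed at 0.725 water and removes 0.811 of that water:
0.811×0.725×(1−α)×352.7 = 43.807
(1−α) = 43.807/207.38 = 0.2112;  α = 0.7888.

0.789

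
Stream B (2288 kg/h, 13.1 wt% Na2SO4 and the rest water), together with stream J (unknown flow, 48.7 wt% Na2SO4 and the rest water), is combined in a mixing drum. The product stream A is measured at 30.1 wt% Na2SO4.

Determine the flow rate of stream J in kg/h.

2091 kg/h

Let J be the unknown flow. Total out = 2288 + J.
Na2SO4 balance: 299.73 + 0.487·J = 0.301·(2288 + J)
(0.487 − 0.301)·J = 0.301×2288 − 299.73 = 388.96
J = 388.96 / 0.186 = 2091.2 kg/h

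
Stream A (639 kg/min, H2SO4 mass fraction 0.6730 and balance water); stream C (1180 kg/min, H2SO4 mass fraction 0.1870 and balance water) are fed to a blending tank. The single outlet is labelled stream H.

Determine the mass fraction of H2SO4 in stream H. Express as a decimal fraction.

0.3577

Total flow out = 639 + 1180 = 1819 kg/min.
H2SO4 in = 639×0.673 + 1180×0.187 = 650.71 kg/min.
H2SO4 mass fraction in H = 650.71/1819 = 0.3577.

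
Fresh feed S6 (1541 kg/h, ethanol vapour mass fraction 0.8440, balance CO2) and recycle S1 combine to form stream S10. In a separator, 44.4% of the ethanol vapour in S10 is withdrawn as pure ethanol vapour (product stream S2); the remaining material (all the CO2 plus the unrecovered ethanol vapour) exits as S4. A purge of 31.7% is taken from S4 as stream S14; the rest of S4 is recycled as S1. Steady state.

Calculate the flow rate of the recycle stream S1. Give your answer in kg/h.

1314 kg/h

CO2 enters only via S6 and leaves only via the purge: 1541×0.156 = 0.317×(CO2 in S4), and the separator passes all CO2, so CO2 in S10 = CO2 in S4 = 758.35 kg/h.
ethanol vapour in S10: m_A = 1541×0.844 + (1−0.317)·(1−0.444)·m_A, so m_A = 1300.6/0.6203 = 2096.9 kg/h.
S4 = (1−0.444)×2096.9 + 758.35 = 1924.2 kg/h.
Recycle S1 = (1−0.317)×1924.2 = 1314.2 kg/h.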